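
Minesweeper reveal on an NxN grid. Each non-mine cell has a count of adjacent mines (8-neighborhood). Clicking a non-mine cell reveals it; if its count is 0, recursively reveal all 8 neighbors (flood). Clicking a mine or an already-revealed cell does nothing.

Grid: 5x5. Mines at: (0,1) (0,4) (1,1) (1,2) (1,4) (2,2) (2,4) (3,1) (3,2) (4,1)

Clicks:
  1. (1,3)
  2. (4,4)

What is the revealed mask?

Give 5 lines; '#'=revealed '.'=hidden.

Click 1 (1,3) count=5: revealed 1 new [(1,3)] -> total=1
Click 2 (4,4) count=0: revealed 4 new [(3,3) (3,4) (4,3) (4,4)] -> total=5

Answer: .....
...#.
.....
...##
...##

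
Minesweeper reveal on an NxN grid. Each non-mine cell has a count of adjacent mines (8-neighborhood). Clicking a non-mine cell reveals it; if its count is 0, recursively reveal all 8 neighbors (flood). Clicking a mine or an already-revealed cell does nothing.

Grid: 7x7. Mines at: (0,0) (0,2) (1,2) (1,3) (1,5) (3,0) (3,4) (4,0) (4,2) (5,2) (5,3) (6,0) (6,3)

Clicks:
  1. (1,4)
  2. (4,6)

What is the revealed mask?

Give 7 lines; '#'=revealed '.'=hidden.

Click 1 (1,4) count=2: revealed 1 new [(1,4)] -> total=1
Click 2 (4,6) count=0: revealed 13 new [(2,5) (2,6) (3,5) (3,6) (4,4) (4,5) (4,6) (5,4) (5,5) (5,6) (6,4) (6,5) (6,6)] -> total=14

Answer: .......
....#..
.....##
.....##
....###
....###
....###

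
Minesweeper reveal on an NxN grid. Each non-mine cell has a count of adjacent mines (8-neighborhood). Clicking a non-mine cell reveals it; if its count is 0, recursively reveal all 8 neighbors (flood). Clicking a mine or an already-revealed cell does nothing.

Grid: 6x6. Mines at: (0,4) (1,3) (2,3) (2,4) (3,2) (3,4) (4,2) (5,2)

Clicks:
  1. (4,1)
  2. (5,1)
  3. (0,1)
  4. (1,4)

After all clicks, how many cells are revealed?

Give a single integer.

Answer: 16

Derivation:
Click 1 (4,1) count=3: revealed 1 new [(4,1)] -> total=1
Click 2 (5,1) count=2: revealed 1 new [(5,1)] -> total=2
Click 3 (0,1) count=0: revealed 13 new [(0,0) (0,1) (0,2) (1,0) (1,1) (1,2) (2,0) (2,1) (2,2) (3,0) (3,1) (4,0) (5,0)] -> total=15
Click 4 (1,4) count=4: revealed 1 new [(1,4)] -> total=16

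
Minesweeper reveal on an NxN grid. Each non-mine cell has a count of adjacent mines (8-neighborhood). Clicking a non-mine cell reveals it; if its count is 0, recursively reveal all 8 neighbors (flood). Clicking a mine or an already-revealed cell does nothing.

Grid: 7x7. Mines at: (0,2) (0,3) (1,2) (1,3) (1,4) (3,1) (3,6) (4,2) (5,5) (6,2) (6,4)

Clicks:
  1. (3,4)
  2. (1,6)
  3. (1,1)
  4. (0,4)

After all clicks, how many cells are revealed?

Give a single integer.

Click 1 (3,4) count=0: revealed 9 new [(2,3) (2,4) (2,5) (3,3) (3,4) (3,5) (4,3) (4,4) (4,5)] -> total=9
Click 2 (1,6) count=0: revealed 5 new [(0,5) (0,6) (1,5) (1,6) (2,6)] -> total=14
Click 3 (1,1) count=2: revealed 1 new [(1,1)] -> total=15
Click 4 (0,4) count=3: revealed 1 new [(0,4)] -> total=16

Answer: 16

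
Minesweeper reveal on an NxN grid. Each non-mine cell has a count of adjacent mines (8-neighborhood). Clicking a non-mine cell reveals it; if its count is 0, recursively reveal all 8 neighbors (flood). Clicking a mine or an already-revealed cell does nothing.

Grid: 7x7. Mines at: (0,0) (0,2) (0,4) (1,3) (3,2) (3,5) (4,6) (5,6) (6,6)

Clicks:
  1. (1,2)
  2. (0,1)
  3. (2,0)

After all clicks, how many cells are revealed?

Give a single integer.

Answer: 26

Derivation:
Click 1 (1,2) count=2: revealed 1 new [(1,2)] -> total=1
Click 2 (0,1) count=2: revealed 1 new [(0,1)] -> total=2
Click 3 (2,0) count=0: revealed 24 new [(1,0) (1,1) (2,0) (2,1) (3,0) (3,1) (4,0) (4,1) (4,2) (4,3) (4,4) (4,5) (5,0) (5,1) (5,2) (5,3) (5,4) (5,5) (6,0) (6,1) (6,2) (6,3) (6,4) (6,5)] -> total=26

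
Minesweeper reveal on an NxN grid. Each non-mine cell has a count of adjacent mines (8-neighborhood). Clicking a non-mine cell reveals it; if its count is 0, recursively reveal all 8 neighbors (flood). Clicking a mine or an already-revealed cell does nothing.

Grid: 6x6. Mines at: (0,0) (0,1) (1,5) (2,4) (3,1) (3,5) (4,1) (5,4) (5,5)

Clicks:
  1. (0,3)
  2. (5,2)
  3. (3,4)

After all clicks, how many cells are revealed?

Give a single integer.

Answer: 8

Derivation:
Click 1 (0,3) count=0: revealed 6 new [(0,2) (0,3) (0,4) (1,2) (1,3) (1,4)] -> total=6
Click 2 (5,2) count=1: revealed 1 new [(5,2)] -> total=7
Click 3 (3,4) count=2: revealed 1 new [(3,4)] -> total=8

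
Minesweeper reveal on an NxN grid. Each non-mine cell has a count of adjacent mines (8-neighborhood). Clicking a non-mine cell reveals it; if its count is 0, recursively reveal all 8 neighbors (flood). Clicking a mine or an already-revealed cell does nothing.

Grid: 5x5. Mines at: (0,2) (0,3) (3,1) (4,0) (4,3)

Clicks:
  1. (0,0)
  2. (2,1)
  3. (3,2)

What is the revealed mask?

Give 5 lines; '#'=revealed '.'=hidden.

Answer: ##...
##...
##...
..#..
.....

Derivation:
Click 1 (0,0) count=0: revealed 6 new [(0,0) (0,1) (1,0) (1,1) (2,0) (2,1)] -> total=6
Click 2 (2,1) count=1: revealed 0 new [(none)] -> total=6
Click 3 (3,2) count=2: revealed 1 new [(3,2)] -> total=7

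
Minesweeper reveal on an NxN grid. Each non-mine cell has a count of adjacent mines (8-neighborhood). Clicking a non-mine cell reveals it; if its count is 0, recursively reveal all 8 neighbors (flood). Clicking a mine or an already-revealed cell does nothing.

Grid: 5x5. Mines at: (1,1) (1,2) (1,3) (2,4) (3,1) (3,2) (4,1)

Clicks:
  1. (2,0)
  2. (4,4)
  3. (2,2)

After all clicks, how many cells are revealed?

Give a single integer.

Answer: 6

Derivation:
Click 1 (2,0) count=2: revealed 1 new [(2,0)] -> total=1
Click 2 (4,4) count=0: revealed 4 new [(3,3) (3,4) (4,3) (4,4)] -> total=5
Click 3 (2,2) count=5: revealed 1 new [(2,2)] -> total=6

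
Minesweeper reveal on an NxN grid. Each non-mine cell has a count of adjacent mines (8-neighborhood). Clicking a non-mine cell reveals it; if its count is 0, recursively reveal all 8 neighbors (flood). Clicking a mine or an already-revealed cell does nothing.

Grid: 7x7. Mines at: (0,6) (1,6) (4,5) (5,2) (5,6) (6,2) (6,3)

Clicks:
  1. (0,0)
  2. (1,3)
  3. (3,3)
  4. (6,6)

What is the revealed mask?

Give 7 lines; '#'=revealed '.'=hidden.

Click 1 (0,0) count=0: revealed 33 new [(0,0) (0,1) (0,2) (0,3) (0,4) (0,5) (1,0) (1,1) (1,2) (1,3) (1,4) (1,5) (2,0) (2,1) (2,2) (2,3) (2,4) (2,5) (3,0) (3,1) (3,2) (3,3) (3,4) (3,5) (4,0) (4,1) (4,2) (4,3) (4,4) (5,0) (5,1) (6,0) (6,1)] -> total=33
Click 2 (1,3) count=0: revealed 0 new [(none)] -> total=33
Click 3 (3,3) count=0: revealed 0 new [(none)] -> total=33
Click 4 (6,6) count=1: revealed 1 new [(6,6)] -> total=34

Answer: ######.
######.
######.
######.
#####..
##.....
##....#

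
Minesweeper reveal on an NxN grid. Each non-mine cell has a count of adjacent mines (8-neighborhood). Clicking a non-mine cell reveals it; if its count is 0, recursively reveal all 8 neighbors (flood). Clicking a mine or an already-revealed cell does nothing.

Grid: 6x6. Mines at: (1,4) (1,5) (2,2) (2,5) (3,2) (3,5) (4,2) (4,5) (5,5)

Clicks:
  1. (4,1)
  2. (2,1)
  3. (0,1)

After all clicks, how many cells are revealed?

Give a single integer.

Answer: 16

Derivation:
Click 1 (4,1) count=2: revealed 1 new [(4,1)] -> total=1
Click 2 (2,1) count=2: revealed 1 new [(2,1)] -> total=2
Click 3 (0,1) count=0: revealed 14 new [(0,0) (0,1) (0,2) (0,3) (1,0) (1,1) (1,2) (1,3) (2,0) (3,0) (3,1) (4,0) (5,0) (5,1)] -> total=16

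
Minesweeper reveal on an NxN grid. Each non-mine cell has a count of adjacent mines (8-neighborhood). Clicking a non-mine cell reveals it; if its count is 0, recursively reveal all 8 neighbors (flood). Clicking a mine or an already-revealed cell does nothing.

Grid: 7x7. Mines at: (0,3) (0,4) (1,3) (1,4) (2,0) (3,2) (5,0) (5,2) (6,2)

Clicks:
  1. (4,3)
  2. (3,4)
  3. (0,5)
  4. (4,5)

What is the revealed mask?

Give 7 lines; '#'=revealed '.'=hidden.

Answer: .....##
.....##
...####
...####
...####
...####
...####

Derivation:
Click 1 (4,3) count=2: revealed 1 new [(4,3)] -> total=1
Click 2 (3,4) count=0: revealed 23 new [(0,5) (0,6) (1,5) (1,6) (2,3) (2,4) (2,5) (2,6) (3,3) (3,4) (3,5) (3,6) (4,4) (4,5) (4,6) (5,3) (5,4) (5,5) (5,6) (6,3) (6,4) (6,5) (6,6)] -> total=24
Click 3 (0,5) count=2: revealed 0 new [(none)] -> total=24
Click 4 (4,5) count=0: revealed 0 new [(none)] -> total=24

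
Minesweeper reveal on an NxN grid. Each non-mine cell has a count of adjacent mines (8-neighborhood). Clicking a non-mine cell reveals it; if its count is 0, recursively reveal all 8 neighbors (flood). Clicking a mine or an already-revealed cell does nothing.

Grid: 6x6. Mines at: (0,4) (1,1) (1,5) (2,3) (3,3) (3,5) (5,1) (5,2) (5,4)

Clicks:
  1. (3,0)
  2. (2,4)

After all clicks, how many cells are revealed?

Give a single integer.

Answer: 10

Derivation:
Click 1 (3,0) count=0: revealed 9 new [(2,0) (2,1) (2,2) (3,0) (3,1) (3,2) (4,0) (4,1) (4,2)] -> total=9
Click 2 (2,4) count=4: revealed 1 new [(2,4)] -> total=10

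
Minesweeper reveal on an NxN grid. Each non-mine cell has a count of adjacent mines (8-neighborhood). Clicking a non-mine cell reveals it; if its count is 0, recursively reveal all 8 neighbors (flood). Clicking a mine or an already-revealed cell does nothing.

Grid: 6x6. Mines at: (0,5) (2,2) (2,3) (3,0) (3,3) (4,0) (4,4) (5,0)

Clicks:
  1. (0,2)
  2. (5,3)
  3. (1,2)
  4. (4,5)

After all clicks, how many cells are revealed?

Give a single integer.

Click 1 (0,2) count=0: revealed 12 new [(0,0) (0,1) (0,2) (0,3) (0,4) (1,0) (1,1) (1,2) (1,3) (1,4) (2,0) (2,1)] -> total=12
Click 2 (5,3) count=1: revealed 1 new [(5,3)] -> total=13
Click 3 (1,2) count=2: revealed 0 new [(none)] -> total=13
Click 4 (4,5) count=1: revealed 1 new [(4,5)] -> total=14

Answer: 14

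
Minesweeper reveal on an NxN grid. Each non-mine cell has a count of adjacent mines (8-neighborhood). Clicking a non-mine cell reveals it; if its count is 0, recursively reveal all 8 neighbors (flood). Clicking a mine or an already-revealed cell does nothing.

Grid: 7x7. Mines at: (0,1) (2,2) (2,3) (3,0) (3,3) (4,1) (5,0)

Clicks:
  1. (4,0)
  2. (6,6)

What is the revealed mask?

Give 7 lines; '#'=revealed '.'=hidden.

Click 1 (4,0) count=3: revealed 1 new [(4,0)] -> total=1
Click 2 (6,6) count=0: revealed 33 new [(0,2) (0,3) (0,4) (0,5) (0,6) (1,2) (1,3) (1,4) (1,5) (1,6) (2,4) (2,5) (2,6) (3,4) (3,5) (3,6) (4,2) (4,3) (4,4) (4,5) (4,6) (5,1) (5,2) (5,3) (5,4) (5,5) (5,6) (6,1) (6,2) (6,3) (6,4) (6,5) (6,6)] -> total=34

Answer: ..#####
..#####
....###
....###
#.#####
.######
.######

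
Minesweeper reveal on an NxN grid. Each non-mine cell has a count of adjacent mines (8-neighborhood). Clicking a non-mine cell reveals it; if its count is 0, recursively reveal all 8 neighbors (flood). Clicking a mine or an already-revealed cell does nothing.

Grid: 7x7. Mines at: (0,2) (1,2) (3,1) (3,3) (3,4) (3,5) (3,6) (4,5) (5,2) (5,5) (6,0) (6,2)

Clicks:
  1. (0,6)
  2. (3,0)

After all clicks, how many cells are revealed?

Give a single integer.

Click 1 (0,6) count=0: revealed 12 new [(0,3) (0,4) (0,5) (0,6) (1,3) (1,4) (1,5) (1,6) (2,3) (2,4) (2,5) (2,6)] -> total=12
Click 2 (3,0) count=1: revealed 1 new [(3,0)] -> total=13

Answer: 13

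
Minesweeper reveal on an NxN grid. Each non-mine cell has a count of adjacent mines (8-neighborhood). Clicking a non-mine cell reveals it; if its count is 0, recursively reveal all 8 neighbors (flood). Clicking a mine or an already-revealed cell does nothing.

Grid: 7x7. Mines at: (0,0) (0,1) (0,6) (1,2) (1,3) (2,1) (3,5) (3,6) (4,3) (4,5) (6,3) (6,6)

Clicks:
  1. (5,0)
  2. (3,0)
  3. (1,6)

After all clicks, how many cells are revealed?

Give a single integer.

Click 1 (5,0) count=0: revealed 12 new [(3,0) (3,1) (3,2) (4,0) (4,1) (4,2) (5,0) (5,1) (5,2) (6,0) (6,1) (6,2)] -> total=12
Click 2 (3,0) count=1: revealed 0 new [(none)] -> total=12
Click 3 (1,6) count=1: revealed 1 new [(1,6)] -> total=13

Answer: 13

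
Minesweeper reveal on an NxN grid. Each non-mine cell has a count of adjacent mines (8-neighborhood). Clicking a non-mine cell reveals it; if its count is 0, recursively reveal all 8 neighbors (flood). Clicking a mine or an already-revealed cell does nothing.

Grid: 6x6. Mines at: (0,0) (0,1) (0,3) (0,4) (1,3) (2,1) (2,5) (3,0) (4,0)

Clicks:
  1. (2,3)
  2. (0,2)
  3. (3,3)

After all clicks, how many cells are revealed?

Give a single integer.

Click 1 (2,3) count=1: revealed 1 new [(2,3)] -> total=1
Click 2 (0,2) count=3: revealed 1 new [(0,2)] -> total=2
Click 3 (3,3) count=0: revealed 17 new [(2,2) (2,4) (3,1) (3,2) (3,3) (3,4) (3,5) (4,1) (4,2) (4,3) (4,4) (4,5) (5,1) (5,2) (5,3) (5,4) (5,5)] -> total=19

Answer: 19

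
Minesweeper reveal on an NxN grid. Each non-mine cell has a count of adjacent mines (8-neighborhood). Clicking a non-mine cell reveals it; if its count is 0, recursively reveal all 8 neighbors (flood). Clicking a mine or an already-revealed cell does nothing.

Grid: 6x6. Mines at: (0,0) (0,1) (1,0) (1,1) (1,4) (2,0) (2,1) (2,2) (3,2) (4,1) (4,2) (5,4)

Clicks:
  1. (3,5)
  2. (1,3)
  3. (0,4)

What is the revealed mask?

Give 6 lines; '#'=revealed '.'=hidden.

Answer: ....#.
...#..
...###
...###
...###
......

Derivation:
Click 1 (3,5) count=0: revealed 9 new [(2,3) (2,4) (2,5) (3,3) (3,4) (3,5) (4,3) (4,4) (4,5)] -> total=9
Click 2 (1,3) count=2: revealed 1 new [(1,3)] -> total=10
Click 3 (0,4) count=1: revealed 1 new [(0,4)] -> total=11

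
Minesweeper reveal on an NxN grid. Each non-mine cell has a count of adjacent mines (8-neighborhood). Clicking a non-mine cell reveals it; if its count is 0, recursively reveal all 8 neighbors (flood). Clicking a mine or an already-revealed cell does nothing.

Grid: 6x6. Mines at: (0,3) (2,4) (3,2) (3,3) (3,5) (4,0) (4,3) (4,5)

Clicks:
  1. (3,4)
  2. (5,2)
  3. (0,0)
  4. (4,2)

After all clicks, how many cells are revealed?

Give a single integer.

Answer: 14

Derivation:
Click 1 (3,4) count=5: revealed 1 new [(3,4)] -> total=1
Click 2 (5,2) count=1: revealed 1 new [(5,2)] -> total=2
Click 3 (0,0) count=0: revealed 11 new [(0,0) (0,1) (0,2) (1,0) (1,1) (1,2) (2,0) (2,1) (2,2) (3,0) (3,1)] -> total=13
Click 4 (4,2) count=3: revealed 1 new [(4,2)] -> total=14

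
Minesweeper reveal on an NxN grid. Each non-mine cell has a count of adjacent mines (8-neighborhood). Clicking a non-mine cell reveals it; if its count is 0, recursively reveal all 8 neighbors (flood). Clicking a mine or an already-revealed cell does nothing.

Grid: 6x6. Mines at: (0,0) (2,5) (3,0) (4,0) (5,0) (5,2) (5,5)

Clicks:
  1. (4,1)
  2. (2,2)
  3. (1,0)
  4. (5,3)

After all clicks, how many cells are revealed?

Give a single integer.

Answer: 24

Derivation:
Click 1 (4,1) count=4: revealed 1 new [(4,1)] -> total=1
Click 2 (2,2) count=0: revealed 21 new [(0,1) (0,2) (0,3) (0,4) (0,5) (1,1) (1,2) (1,3) (1,4) (1,5) (2,1) (2,2) (2,3) (2,4) (3,1) (3,2) (3,3) (3,4) (4,2) (4,3) (4,4)] -> total=22
Click 3 (1,0) count=1: revealed 1 new [(1,0)] -> total=23
Click 4 (5,3) count=1: revealed 1 new [(5,3)] -> total=24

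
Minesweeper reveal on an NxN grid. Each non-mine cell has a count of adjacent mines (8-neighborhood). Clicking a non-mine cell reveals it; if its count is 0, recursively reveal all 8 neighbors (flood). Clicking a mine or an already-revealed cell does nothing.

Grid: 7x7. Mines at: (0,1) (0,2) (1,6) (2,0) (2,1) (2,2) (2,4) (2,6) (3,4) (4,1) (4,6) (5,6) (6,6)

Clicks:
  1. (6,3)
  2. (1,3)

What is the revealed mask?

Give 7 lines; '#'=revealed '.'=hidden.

Answer: .......
...#...
.......
.......
..####.
######.
######.

Derivation:
Click 1 (6,3) count=0: revealed 16 new [(4,2) (4,3) (4,4) (4,5) (5,0) (5,1) (5,2) (5,3) (5,4) (5,5) (6,0) (6,1) (6,2) (6,3) (6,4) (6,5)] -> total=16
Click 2 (1,3) count=3: revealed 1 new [(1,3)] -> total=17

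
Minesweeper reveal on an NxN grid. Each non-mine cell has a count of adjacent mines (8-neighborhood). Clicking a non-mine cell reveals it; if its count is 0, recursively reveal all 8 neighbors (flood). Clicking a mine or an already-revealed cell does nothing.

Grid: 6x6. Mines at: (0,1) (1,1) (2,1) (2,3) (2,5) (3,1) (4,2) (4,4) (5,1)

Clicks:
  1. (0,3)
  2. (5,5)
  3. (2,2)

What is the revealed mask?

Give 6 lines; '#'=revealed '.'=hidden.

Answer: ..####
..####
..#...
......
......
.....#

Derivation:
Click 1 (0,3) count=0: revealed 8 new [(0,2) (0,3) (0,4) (0,5) (1,2) (1,3) (1,4) (1,5)] -> total=8
Click 2 (5,5) count=1: revealed 1 new [(5,5)] -> total=9
Click 3 (2,2) count=4: revealed 1 new [(2,2)] -> total=10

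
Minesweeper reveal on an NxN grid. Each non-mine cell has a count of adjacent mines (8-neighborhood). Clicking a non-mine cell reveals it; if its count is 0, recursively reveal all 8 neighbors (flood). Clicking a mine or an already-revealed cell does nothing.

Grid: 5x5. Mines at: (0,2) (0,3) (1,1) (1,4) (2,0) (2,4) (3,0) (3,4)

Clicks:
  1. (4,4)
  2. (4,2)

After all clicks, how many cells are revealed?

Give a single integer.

Answer: 10

Derivation:
Click 1 (4,4) count=1: revealed 1 new [(4,4)] -> total=1
Click 2 (4,2) count=0: revealed 9 new [(2,1) (2,2) (2,3) (3,1) (3,2) (3,3) (4,1) (4,2) (4,3)] -> total=10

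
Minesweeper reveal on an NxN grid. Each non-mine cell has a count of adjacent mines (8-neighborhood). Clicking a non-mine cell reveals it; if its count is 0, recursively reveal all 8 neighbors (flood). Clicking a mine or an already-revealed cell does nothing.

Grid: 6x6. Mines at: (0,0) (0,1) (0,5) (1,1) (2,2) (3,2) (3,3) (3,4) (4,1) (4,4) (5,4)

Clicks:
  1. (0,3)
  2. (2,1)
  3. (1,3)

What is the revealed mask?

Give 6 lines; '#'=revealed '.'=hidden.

Answer: ..###.
..###.
.#....
......
......
......

Derivation:
Click 1 (0,3) count=0: revealed 6 new [(0,2) (0,3) (0,4) (1,2) (1,3) (1,4)] -> total=6
Click 2 (2,1) count=3: revealed 1 new [(2,1)] -> total=7
Click 3 (1,3) count=1: revealed 0 new [(none)] -> total=7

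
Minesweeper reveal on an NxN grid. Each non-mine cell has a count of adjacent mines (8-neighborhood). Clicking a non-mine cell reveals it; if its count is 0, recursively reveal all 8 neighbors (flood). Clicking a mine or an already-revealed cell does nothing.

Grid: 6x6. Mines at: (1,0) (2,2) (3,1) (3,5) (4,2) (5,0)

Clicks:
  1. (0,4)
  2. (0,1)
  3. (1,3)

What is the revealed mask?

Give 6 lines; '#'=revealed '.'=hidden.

Answer: .#####
.#####
...###
......
......
......

Derivation:
Click 1 (0,4) count=0: revealed 13 new [(0,1) (0,2) (0,3) (0,4) (0,5) (1,1) (1,2) (1,3) (1,4) (1,5) (2,3) (2,4) (2,5)] -> total=13
Click 2 (0,1) count=1: revealed 0 new [(none)] -> total=13
Click 3 (1,3) count=1: revealed 0 new [(none)] -> total=13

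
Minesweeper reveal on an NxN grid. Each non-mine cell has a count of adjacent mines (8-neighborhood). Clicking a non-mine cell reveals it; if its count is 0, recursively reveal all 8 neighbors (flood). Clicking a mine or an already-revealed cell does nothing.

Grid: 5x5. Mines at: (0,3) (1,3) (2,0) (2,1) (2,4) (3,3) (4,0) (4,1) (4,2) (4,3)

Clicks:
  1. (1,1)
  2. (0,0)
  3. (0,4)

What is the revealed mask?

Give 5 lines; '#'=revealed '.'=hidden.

Answer: ###.#
###..
.....
.....
.....

Derivation:
Click 1 (1,1) count=2: revealed 1 new [(1,1)] -> total=1
Click 2 (0,0) count=0: revealed 5 new [(0,0) (0,1) (0,2) (1,0) (1,2)] -> total=6
Click 3 (0,4) count=2: revealed 1 new [(0,4)] -> total=7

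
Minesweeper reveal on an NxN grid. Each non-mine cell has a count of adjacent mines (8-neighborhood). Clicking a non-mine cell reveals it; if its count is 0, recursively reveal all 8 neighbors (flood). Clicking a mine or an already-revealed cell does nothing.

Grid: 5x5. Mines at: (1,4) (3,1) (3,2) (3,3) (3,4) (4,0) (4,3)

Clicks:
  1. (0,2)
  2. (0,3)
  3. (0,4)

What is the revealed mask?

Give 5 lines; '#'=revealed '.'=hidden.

Answer: #####
####.
####.
.....
.....

Derivation:
Click 1 (0,2) count=0: revealed 12 new [(0,0) (0,1) (0,2) (0,3) (1,0) (1,1) (1,2) (1,3) (2,0) (2,1) (2,2) (2,3)] -> total=12
Click 2 (0,3) count=1: revealed 0 new [(none)] -> total=12
Click 3 (0,4) count=1: revealed 1 new [(0,4)] -> total=13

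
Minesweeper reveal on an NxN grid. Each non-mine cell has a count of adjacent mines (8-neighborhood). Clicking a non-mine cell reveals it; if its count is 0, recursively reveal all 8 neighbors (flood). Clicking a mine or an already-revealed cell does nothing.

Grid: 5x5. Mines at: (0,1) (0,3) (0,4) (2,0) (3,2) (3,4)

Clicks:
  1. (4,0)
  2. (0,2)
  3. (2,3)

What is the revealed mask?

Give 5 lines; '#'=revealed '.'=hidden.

Answer: ..#..
.....
...#.
##...
##...

Derivation:
Click 1 (4,0) count=0: revealed 4 new [(3,0) (3,1) (4,0) (4,1)] -> total=4
Click 2 (0,2) count=2: revealed 1 new [(0,2)] -> total=5
Click 3 (2,3) count=2: revealed 1 new [(2,3)] -> total=6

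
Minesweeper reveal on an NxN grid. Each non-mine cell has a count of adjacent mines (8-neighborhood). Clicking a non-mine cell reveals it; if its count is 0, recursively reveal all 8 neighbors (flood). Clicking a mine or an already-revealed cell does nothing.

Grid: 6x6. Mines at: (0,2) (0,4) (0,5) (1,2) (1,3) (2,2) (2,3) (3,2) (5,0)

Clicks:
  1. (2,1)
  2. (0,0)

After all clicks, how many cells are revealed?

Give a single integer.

Click 1 (2,1) count=3: revealed 1 new [(2,1)] -> total=1
Click 2 (0,0) count=0: revealed 9 new [(0,0) (0,1) (1,0) (1,1) (2,0) (3,0) (3,1) (4,0) (4,1)] -> total=10

Answer: 10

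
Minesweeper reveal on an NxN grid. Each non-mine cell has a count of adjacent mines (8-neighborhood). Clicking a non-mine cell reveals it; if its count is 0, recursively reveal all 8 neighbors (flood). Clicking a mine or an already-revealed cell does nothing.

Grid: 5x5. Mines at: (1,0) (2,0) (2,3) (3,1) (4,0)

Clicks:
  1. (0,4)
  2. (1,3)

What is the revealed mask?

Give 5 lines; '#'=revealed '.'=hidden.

Click 1 (0,4) count=0: revealed 8 new [(0,1) (0,2) (0,3) (0,4) (1,1) (1,2) (1,3) (1,4)] -> total=8
Click 2 (1,3) count=1: revealed 0 new [(none)] -> total=8

Answer: .####
.####
.....
.....
.....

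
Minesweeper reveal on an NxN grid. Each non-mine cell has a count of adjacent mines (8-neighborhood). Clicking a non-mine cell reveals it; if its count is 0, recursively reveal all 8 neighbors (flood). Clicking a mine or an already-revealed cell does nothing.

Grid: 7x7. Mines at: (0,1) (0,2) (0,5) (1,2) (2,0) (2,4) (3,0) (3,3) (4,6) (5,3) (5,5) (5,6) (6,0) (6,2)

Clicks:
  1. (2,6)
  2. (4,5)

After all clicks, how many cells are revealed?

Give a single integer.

Answer: 7

Derivation:
Click 1 (2,6) count=0: revealed 6 new [(1,5) (1,6) (2,5) (2,6) (3,5) (3,6)] -> total=6
Click 2 (4,5) count=3: revealed 1 new [(4,5)] -> total=7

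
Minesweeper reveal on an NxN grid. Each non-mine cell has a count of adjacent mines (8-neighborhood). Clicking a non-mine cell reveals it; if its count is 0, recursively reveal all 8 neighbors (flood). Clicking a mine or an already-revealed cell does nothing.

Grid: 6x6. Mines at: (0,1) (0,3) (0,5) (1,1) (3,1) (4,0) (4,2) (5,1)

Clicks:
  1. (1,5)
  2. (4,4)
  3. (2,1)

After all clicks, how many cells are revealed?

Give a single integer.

Click 1 (1,5) count=1: revealed 1 new [(1,5)] -> total=1
Click 2 (4,4) count=0: revealed 17 new [(1,2) (1,3) (1,4) (2,2) (2,3) (2,4) (2,5) (3,2) (3,3) (3,4) (3,5) (4,3) (4,4) (4,5) (5,3) (5,4) (5,5)] -> total=18
Click 3 (2,1) count=2: revealed 1 new [(2,1)] -> total=19

Answer: 19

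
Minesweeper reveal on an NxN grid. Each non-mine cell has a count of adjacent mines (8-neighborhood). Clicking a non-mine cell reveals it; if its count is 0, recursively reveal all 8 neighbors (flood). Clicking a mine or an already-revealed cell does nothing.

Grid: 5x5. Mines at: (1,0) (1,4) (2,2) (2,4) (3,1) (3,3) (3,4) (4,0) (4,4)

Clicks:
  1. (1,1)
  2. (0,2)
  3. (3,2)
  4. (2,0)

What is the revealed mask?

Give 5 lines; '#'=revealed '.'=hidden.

Click 1 (1,1) count=2: revealed 1 new [(1,1)] -> total=1
Click 2 (0,2) count=0: revealed 5 new [(0,1) (0,2) (0,3) (1,2) (1,3)] -> total=6
Click 3 (3,2) count=3: revealed 1 new [(3,2)] -> total=7
Click 4 (2,0) count=2: revealed 1 new [(2,0)] -> total=8

Answer: .###.
.###.
#....
..#..
.....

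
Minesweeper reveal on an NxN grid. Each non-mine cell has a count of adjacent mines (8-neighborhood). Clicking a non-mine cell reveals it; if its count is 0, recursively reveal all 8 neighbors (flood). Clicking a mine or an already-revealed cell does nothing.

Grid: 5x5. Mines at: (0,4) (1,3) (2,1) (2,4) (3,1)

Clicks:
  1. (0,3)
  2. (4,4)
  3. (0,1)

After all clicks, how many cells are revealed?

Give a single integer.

Click 1 (0,3) count=2: revealed 1 new [(0,3)] -> total=1
Click 2 (4,4) count=0: revealed 6 new [(3,2) (3,3) (3,4) (4,2) (4,3) (4,4)] -> total=7
Click 3 (0,1) count=0: revealed 6 new [(0,0) (0,1) (0,2) (1,0) (1,1) (1,2)] -> total=13

Answer: 13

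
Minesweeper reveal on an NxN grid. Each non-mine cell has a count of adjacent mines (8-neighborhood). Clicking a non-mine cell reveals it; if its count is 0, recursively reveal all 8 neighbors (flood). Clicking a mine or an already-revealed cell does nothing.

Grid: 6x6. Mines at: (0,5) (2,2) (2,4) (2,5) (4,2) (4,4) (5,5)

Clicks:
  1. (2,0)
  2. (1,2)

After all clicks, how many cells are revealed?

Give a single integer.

Answer: 18

Derivation:
Click 1 (2,0) count=0: revealed 18 new [(0,0) (0,1) (0,2) (0,3) (0,4) (1,0) (1,1) (1,2) (1,3) (1,4) (2,0) (2,1) (3,0) (3,1) (4,0) (4,1) (5,0) (5,1)] -> total=18
Click 2 (1,2) count=1: revealed 0 new [(none)] -> total=18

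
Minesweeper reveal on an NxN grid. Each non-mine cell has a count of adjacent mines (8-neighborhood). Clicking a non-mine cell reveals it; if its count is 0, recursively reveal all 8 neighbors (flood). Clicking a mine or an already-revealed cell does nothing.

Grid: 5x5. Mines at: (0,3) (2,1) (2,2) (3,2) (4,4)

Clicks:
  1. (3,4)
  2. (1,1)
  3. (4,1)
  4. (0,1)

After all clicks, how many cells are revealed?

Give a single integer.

Click 1 (3,4) count=1: revealed 1 new [(3,4)] -> total=1
Click 2 (1,1) count=2: revealed 1 new [(1,1)] -> total=2
Click 3 (4,1) count=1: revealed 1 new [(4,1)] -> total=3
Click 4 (0,1) count=0: revealed 5 new [(0,0) (0,1) (0,2) (1,0) (1,2)] -> total=8

Answer: 8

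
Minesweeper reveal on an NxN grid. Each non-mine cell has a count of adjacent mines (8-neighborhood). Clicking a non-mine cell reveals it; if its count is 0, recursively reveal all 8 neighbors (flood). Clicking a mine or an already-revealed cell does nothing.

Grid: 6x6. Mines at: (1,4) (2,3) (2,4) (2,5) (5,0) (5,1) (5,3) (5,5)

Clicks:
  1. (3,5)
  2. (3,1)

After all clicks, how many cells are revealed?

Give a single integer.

Answer: 18

Derivation:
Click 1 (3,5) count=2: revealed 1 new [(3,5)] -> total=1
Click 2 (3,1) count=0: revealed 17 new [(0,0) (0,1) (0,2) (0,3) (1,0) (1,1) (1,2) (1,3) (2,0) (2,1) (2,2) (3,0) (3,1) (3,2) (4,0) (4,1) (4,2)] -> total=18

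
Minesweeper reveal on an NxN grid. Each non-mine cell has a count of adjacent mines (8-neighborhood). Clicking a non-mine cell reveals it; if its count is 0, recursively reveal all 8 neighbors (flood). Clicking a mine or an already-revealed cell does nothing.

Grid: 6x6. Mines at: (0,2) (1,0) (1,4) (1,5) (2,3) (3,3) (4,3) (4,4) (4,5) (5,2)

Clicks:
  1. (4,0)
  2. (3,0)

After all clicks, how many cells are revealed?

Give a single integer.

Answer: 11

Derivation:
Click 1 (4,0) count=0: revealed 11 new [(2,0) (2,1) (2,2) (3,0) (3,1) (3,2) (4,0) (4,1) (4,2) (5,0) (5,1)] -> total=11
Click 2 (3,0) count=0: revealed 0 new [(none)] -> total=11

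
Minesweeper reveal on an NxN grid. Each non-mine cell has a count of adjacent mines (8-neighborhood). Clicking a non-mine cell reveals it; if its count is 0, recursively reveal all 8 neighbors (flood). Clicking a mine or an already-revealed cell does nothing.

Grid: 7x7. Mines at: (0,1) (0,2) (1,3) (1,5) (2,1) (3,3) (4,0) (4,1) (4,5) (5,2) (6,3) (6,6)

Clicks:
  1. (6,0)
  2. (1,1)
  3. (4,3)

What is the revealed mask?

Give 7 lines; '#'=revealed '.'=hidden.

Answer: .......
.#.....
.......
.......
...#...
##.....
##.....

Derivation:
Click 1 (6,0) count=0: revealed 4 new [(5,0) (5,1) (6,0) (6,1)] -> total=4
Click 2 (1,1) count=3: revealed 1 new [(1,1)] -> total=5
Click 3 (4,3) count=2: revealed 1 new [(4,3)] -> total=6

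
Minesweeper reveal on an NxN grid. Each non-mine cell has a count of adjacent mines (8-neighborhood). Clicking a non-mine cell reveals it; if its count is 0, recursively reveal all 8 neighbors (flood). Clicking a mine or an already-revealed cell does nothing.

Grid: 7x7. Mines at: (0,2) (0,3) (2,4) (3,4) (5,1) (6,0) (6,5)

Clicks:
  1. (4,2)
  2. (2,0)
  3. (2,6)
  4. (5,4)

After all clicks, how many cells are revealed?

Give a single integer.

Click 1 (4,2) count=1: revealed 1 new [(4,2)] -> total=1
Click 2 (2,0) count=0: revealed 17 new [(0,0) (0,1) (1,0) (1,1) (1,2) (1,3) (2,0) (2,1) (2,2) (2,3) (3,0) (3,1) (3,2) (3,3) (4,0) (4,1) (4,3)] -> total=18
Click 3 (2,6) count=0: revealed 14 new [(0,4) (0,5) (0,6) (1,4) (1,5) (1,6) (2,5) (2,6) (3,5) (3,6) (4,5) (4,6) (5,5) (5,6)] -> total=32
Click 4 (5,4) count=1: revealed 1 new [(5,4)] -> total=33

Answer: 33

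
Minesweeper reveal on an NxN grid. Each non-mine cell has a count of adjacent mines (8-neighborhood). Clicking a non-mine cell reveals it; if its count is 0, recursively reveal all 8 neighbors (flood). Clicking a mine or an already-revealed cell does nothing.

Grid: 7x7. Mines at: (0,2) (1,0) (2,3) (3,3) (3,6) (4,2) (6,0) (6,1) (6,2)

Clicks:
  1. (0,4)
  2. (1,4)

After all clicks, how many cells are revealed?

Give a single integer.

Answer: 11

Derivation:
Click 1 (0,4) count=0: revealed 11 new [(0,3) (0,4) (0,5) (0,6) (1,3) (1,4) (1,5) (1,6) (2,4) (2,5) (2,6)] -> total=11
Click 2 (1,4) count=1: revealed 0 new [(none)] -> total=11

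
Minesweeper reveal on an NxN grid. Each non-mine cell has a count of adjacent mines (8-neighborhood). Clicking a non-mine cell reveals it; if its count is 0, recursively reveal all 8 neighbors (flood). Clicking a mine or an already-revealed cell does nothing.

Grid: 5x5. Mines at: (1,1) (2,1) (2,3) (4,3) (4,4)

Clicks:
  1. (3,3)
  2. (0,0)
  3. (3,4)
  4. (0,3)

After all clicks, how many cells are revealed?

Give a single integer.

Click 1 (3,3) count=3: revealed 1 new [(3,3)] -> total=1
Click 2 (0,0) count=1: revealed 1 new [(0,0)] -> total=2
Click 3 (3,4) count=3: revealed 1 new [(3,4)] -> total=3
Click 4 (0,3) count=0: revealed 6 new [(0,2) (0,3) (0,4) (1,2) (1,3) (1,4)] -> total=9

Answer: 9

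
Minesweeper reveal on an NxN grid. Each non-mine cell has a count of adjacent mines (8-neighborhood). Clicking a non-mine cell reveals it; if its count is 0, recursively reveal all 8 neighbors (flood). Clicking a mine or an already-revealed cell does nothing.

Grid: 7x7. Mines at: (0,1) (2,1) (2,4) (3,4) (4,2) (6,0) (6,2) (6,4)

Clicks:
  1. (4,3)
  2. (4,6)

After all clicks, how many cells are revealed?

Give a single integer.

Click 1 (4,3) count=2: revealed 1 new [(4,3)] -> total=1
Click 2 (4,6) count=0: revealed 20 new [(0,2) (0,3) (0,4) (0,5) (0,6) (1,2) (1,3) (1,4) (1,5) (1,6) (2,5) (2,6) (3,5) (3,6) (4,5) (4,6) (5,5) (5,6) (6,5) (6,6)] -> total=21

Answer: 21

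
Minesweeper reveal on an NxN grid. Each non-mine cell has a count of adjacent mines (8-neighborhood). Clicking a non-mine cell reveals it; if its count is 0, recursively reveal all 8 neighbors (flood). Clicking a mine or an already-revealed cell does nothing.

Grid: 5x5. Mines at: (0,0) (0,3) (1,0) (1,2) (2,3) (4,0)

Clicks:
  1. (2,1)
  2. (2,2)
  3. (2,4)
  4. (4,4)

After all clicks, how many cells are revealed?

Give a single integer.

Answer: 11

Derivation:
Click 1 (2,1) count=2: revealed 1 new [(2,1)] -> total=1
Click 2 (2,2) count=2: revealed 1 new [(2,2)] -> total=2
Click 3 (2,4) count=1: revealed 1 new [(2,4)] -> total=3
Click 4 (4,4) count=0: revealed 8 new [(3,1) (3,2) (3,3) (3,4) (4,1) (4,2) (4,3) (4,4)] -> total=11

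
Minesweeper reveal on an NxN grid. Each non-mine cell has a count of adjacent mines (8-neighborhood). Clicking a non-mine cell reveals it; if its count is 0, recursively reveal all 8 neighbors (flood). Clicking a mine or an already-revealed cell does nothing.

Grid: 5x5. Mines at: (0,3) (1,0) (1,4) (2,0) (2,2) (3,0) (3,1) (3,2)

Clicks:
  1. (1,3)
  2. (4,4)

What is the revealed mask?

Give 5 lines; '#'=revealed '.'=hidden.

Answer: .....
...#.
...##
...##
...##

Derivation:
Click 1 (1,3) count=3: revealed 1 new [(1,3)] -> total=1
Click 2 (4,4) count=0: revealed 6 new [(2,3) (2,4) (3,3) (3,4) (4,3) (4,4)] -> total=7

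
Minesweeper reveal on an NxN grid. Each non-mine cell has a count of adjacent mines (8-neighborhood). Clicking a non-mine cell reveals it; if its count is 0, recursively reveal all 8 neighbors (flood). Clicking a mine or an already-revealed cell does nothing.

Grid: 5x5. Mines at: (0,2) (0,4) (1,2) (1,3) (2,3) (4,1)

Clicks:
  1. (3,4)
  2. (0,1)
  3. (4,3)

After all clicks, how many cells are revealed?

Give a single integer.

Click 1 (3,4) count=1: revealed 1 new [(3,4)] -> total=1
Click 2 (0,1) count=2: revealed 1 new [(0,1)] -> total=2
Click 3 (4,3) count=0: revealed 5 new [(3,2) (3,3) (4,2) (4,3) (4,4)] -> total=7

Answer: 7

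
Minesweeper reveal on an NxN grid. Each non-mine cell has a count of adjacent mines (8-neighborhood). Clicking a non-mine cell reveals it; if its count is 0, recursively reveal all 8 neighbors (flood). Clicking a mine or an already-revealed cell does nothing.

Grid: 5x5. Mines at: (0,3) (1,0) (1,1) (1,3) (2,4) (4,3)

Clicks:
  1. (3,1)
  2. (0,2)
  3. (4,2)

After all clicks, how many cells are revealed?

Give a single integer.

Click 1 (3,1) count=0: revealed 9 new [(2,0) (2,1) (2,2) (3,0) (3,1) (3,2) (4,0) (4,1) (4,2)] -> total=9
Click 2 (0,2) count=3: revealed 1 new [(0,2)] -> total=10
Click 3 (4,2) count=1: revealed 0 new [(none)] -> total=10

Answer: 10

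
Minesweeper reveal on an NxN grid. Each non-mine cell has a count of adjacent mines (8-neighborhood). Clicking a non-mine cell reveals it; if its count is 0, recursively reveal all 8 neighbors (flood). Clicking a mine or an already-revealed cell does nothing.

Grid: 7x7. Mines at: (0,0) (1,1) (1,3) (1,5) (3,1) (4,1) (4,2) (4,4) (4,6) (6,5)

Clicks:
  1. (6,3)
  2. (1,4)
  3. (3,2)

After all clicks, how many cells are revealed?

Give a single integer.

Answer: 12

Derivation:
Click 1 (6,3) count=0: revealed 10 new [(5,0) (5,1) (5,2) (5,3) (5,4) (6,0) (6,1) (6,2) (6,3) (6,4)] -> total=10
Click 2 (1,4) count=2: revealed 1 new [(1,4)] -> total=11
Click 3 (3,2) count=3: revealed 1 new [(3,2)] -> total=12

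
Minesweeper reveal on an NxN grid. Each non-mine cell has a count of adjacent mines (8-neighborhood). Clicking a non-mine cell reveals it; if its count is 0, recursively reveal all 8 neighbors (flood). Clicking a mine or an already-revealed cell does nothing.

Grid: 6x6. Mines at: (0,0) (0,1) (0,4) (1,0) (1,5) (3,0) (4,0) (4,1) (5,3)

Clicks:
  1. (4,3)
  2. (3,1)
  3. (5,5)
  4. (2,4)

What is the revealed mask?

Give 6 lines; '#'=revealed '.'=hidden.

Answer: ......
.####.
.#####
.#####
..####
....##

Derivation:
Click 1 (4,3) count=1: revealed 1 new [(4,3)] -> total=1
Click 2 (3,1) count=3: revealed 1 new [(3,1)] -> total=2
Click 3 (5,5) count=0: revealed 18 new [(1,1) (1,2) (1,3) (1,4) (2,1) (2,2) (2,3) (2,4) (2,5) (3,2) (3,3) (3,4) (3,5) (4,2) (4,4) (4,5) (5,4) (5,5)] -> total=20
Click 4 (2,4) count=1: revealed 0 new [(none)] -> total=20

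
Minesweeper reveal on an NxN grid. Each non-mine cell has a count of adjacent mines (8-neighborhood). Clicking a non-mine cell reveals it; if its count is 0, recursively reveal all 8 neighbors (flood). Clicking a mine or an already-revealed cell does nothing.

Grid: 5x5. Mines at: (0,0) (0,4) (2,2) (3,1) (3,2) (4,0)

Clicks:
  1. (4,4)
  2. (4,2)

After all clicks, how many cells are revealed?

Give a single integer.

Click 1 (4,4) count=0: revealed 8 new [(1,3) (1,4) (2,3) (2,4) (3,3) (3,4) (4,3) (4,4)] -> total=8
Click 2 (4,2) count=2: revealed 1 new [(4,2)] -> total=9

Answer: 9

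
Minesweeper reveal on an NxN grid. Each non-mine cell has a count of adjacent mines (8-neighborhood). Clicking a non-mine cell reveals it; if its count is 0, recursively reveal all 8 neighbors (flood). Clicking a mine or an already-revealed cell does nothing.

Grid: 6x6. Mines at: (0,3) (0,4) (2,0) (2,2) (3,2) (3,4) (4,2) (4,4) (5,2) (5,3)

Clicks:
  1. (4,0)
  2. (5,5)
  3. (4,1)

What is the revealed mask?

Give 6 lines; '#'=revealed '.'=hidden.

Answer: ......
......
......
##....
##....
##...#

Derivation:
Click 1 (4,0) count=0: revealed 6 new [(3,0) (3,1) (4,0) (4,1) (5,0) (5,1)] -> total=6
Click 2 (5,5) count=1: revealed 1 new [(5,5)] -> total=7
Click 3 (4,1) count=3: revealed 0 new [(none)] -> total=7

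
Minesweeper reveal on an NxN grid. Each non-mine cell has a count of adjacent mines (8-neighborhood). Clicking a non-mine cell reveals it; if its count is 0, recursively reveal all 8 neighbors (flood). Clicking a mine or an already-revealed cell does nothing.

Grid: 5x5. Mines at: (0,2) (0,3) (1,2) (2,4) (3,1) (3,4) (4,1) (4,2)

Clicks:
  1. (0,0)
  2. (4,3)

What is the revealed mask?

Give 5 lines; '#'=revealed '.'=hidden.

Click 1 (0,0) count=0: revealed 6 new [(0,0) (0,1) (1,0) (1,1) (2,0) (2,1)] -> total=6
Click 2 (4,3) count=2: revealed 1 new [(4,3)] -> total=7

Answer: ##...
##...
##...
.....
...#.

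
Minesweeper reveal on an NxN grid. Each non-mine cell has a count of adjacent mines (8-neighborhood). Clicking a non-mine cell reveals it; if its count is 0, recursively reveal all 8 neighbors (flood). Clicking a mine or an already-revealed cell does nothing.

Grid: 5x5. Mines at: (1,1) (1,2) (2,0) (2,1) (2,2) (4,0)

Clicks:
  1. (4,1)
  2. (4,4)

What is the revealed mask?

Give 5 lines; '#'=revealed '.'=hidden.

Click 1 (4,1) count=1: revealed 1 new [(4,1)] -> total=1
Click 2 (4,4) count=0: revealed 13 new [(0,3) (0,4) (1,3) (1,4) (2,3) (2,4) (3,1) (3,2) (3,3) (3,4) (4,2) (4,3) (4,4)] -> total=14

Answer: ...##
...##
...##
.####
.####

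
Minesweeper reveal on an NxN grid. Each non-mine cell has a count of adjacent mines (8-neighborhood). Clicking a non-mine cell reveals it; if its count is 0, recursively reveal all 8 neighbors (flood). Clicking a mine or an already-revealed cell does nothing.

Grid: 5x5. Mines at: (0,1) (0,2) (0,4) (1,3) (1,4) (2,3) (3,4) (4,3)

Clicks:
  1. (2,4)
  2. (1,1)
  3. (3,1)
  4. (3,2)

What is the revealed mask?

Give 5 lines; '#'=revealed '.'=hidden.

Click 1 (2,4) count=4: revealed 1 new [(2,4)] -> total=1
Click 2 (1,1) count=2: revealed 1 new [(1,1)] -> total=2
Click 3 (3,1) count=0: revealed 11 new [(1,0) (1,2) (2,0) (2,1) (2,2) (3,0) (3,1) (3,2) (4,0) (4,1) (4,2)] -> total=13
Click 4 (3,2) count=2: revealed 0 new [(none)] -> total=13

Answer: .....
###..
###.#
###..
###..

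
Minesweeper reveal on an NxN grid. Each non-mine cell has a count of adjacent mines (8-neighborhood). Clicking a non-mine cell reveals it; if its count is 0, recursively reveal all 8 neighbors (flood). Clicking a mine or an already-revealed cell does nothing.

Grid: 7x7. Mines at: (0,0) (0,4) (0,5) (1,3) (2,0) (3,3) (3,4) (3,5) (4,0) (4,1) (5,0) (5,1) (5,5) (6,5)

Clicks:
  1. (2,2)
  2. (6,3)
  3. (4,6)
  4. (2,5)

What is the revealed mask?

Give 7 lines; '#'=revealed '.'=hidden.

Click 1 (2,2) count=2: revealed 1 new [(2,2)] -> total=1
Click 2 (6,3) count=0: revealed 9 new [(4,2) (4,3) (4,4) (5,2) (5,3) (5,4) (6,2) (6,3) (6,4)] -> total=10
Click 3 (4,6) count=2: revealed 1 new [(4,6)] -> total=11
Click 4 (2,5) count=2: revealed 1 new [(2,5)] -> total=12

Answer: .......
.......
..#..#.
.......
..###.#
..###..
..###..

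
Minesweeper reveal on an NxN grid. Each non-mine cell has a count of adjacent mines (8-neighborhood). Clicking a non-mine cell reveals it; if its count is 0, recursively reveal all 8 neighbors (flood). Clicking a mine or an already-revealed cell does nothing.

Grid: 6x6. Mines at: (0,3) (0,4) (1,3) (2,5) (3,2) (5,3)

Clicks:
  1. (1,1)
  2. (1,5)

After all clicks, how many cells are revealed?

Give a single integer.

Click 1 (1,1) count=0: revealed 17 new [(0,0) (0,1) (0,2) (1,0) (1,1) (1,2) (2,0) (2,1) (2,2) (3,0) (3,1) (4,0) (4,1) (4,2) (5,0) (5,1) (5,2)] -> total=17
Click 2 (1,5) count=2: revealed 1 new [(1,5)] -> total=18

Answer: 18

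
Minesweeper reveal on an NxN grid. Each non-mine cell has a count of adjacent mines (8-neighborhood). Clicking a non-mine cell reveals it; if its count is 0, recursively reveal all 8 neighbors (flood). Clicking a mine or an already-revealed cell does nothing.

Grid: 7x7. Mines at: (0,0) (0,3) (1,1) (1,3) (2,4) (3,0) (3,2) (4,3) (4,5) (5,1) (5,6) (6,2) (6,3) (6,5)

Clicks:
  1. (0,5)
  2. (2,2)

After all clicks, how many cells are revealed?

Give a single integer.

Answer: 11

Derivation:
Click 1 (0,5) count=0: revealed 10 new [(0,4) (0,5) (0,6) (1,4) (1,5) (1,6) (2,5) (2,6) (3,5) (3,6)] -> total=10
Click 2 (2,2) count=3: revealed 1 new [(2,2)] -> total=11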